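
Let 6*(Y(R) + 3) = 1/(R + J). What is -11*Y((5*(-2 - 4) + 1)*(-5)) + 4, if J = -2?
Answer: 2885/78 ≈ 36.987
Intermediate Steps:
Y(R) = -3 + 1/(6*(-2 + R)) (Y(R) = -3 + 1/(6*(R - 2)) = -3 + 1/(6*(-2 + R)))
-11*Y((5*(-2 - 4) + 1)*(-5)) + 4 = -11*(37 - 18*(5*(-2 - 4) + 1)*(-5))/(6*(-2 + (5*(-2 - 4) + 1)*(-5))) + 4 = -11*(37 - 18*(5*(-6) + 1)*(-5))/(6*(-2 + (5*(-6) + 1)*(-5))) + 4 = -11*(37 - 18*(-30 + 1)*(-5))/(6*(-2 + (-30 + 1)*(-5))) + 4 = -11*(37 - (-522)*(-5))/(6*(-2 - 29*(-5))) + 4 = -11*(37 - 18*145)/(6*(-2 + 145)) + 4 = -11*(37 - 2610)/(6*143) + 4 = -11*(-2573)/(6*143) + 4 = -11*(-2573/858) + 4 = 2573/78 + 4 = 2885/78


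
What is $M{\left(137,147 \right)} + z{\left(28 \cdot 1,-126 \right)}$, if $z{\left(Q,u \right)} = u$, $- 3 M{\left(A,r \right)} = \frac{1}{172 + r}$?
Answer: $- \frac{120583}{957} \approx -126.0$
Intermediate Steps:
$M{\left(A,r \right)} = - \frac{1}{3 \left(172 + r\right)}$
$M{\left(137,147 \right)} + z{\left(28 \cdot 1,-126 \right)} = - \frac{1}{516 + 3 \cdot 147} - 126 = - \frac{1}{516 + 441} - 126 = - \frac{1}{957} - 126 = - \frac{120583}{957}$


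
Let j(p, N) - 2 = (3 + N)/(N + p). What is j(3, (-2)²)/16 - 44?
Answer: -701/16 ≈ -43.813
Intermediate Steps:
j(p, N) = 2 + (3 + N)/(N + p)
j(3, (-2)²)/16 - 44 = ((3 + 2*3 + 3*(-2)²)/((-2)² + 3))/16 - 44 = ((3 + 6 + 3*4)/(4 + 3))*(1/16) - 44 = ((3 + 6 + 12)/7)*(1/16) - 44 = ((⅐)*21)*(1/16) - 44 = 3*(1/16) - 44 = 3/16 - 44 = -701/16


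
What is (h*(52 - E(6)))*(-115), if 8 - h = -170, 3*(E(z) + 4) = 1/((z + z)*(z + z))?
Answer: -247594885/216 ≈ -1.1463e+6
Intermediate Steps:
E(z) = -4 + 1/(12*z²) (E(z) = -4 + 1/(3*(((z + z)*(z + z)))) = -4 + 1/(3*(((2*z)*(2*z)))) = -4 + 1/(3*((4*z²))) = -4 + (1/(4*z²))/3 = -4 + 1/(12*z²))
h = 178 (h = 8 - 1*(-170) = 8 + 170 = 178)
(h*(52 - E(6)))*(-115) = (178*(52 - (-4 + (1/12)/6²)))*(-115) = (178*(52 - (-4 + (1/12)*(1/36))))*(-115) = (178*(52 - (-4 + 1/432)))*(-115) = (178*(52 - 1*(-1727/432)))*(-115) = (178*(52 + 1727/432))*(-115) = (178*(24191/432))*(-115) = (2152999/216)*(-115) = -247594885/216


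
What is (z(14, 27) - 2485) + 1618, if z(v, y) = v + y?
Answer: -826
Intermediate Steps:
(z(14, 27) - 2485) + 1618 = ((14 + 27) - 2485) + 1618 = (41 - 2485) + 1618 = -2444 + 1618 = -826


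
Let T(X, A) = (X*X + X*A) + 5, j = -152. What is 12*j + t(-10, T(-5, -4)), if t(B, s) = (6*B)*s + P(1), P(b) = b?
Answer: -4823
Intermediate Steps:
T(X, A) = 5 + X**2 + A*X (T(X, A) = (X**2 + A*X) + 5 = 5 + X**2 + A*X)
t(B, s) = 1 + 6*B*s (t(B, s) = (6*B)*s + 1 = 6*B*s + 1 = 1 + 6*B*s)
12*j + t(-10, T(-5, -4)) = 12*(-152) + (1 + 6*(-10)*(5 + (-5)**2 - 4*(-5))) = -1824 + (1 + 6*(-10)*(5 + 25 + 20)) = -1824 + (1 + 6*(-10)*50) = -1824 + (1 - 3000) = -1824 - 2999 = -4823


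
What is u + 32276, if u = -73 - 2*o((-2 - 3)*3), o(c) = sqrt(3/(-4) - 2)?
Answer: 32203 - I*sqrt(11) ≈ 32203.0 - 3.3166*I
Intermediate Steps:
o(c) = I*sqrt(11)/2 (o(c) = sqrt(3*(-1/4) - 2) = sqrt(-3/4 - 2) = sqrt(-11/4) = I*sqrt(11)/2)
u = -73 - I*sqrt(11) ≈ -73.0 - 3.3166*I
u + 32276 = (-73 - I*sqrt(11)) + 32276 = 32203 - I*sqrt(11)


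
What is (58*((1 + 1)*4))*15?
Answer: 6960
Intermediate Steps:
(58*((1 + 1)*4))*15 = (58*(2*4))*15 = (58*8)*15 = 464*15 = 6960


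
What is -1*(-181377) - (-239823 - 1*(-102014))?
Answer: 319186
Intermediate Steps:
-1*(-181377) - (-239823 - 1*(-102014)) = 181377 - (-239823 + 102014) = 181377 - 1*(-137809) = 181377 + 137809 = 319186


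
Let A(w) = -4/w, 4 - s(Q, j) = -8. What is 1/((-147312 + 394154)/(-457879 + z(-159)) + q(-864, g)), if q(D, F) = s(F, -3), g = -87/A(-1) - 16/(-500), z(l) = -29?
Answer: 228954/2624027 ≈ 0.087253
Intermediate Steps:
s(Q, j) = 12 (s(Q, j) = 4 - 1*(-8) = 4 + 8 = 12)
g = -10859/500 (g = -87/((-4/(-1))) - 16/(-500) = -87/((-4*(-1))) - 16*(-1/500) = -87/4 + 4/125 = -10859/500 ≈ -21.718)
q(D, F) = 12
1/((-147312 + 394154)/(-457879 + z(-159)) + q(-864, g)) = 1/((-147312 + 394154)/(-457879 - 29) + 12) = 1/(246842/(-457908) + 12) = 1/(246842*(-1/457908) + 12) = 1/(-123421/228954 + 12) = 1/(2624027/228954) = 228954/2624027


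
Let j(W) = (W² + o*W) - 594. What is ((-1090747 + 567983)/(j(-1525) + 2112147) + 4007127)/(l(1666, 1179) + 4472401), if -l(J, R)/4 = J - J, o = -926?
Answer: 5859749909473/6540135099132 ≈ 0.89597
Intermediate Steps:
j(W) = -594 + W² - 926*W (j(W) = (W² - 926*W) - 594 = -594 + W² - 926*W)
l(J, R) = 0 (l(J, R) = -4*(J - J) = -4*0 = 0)
((-1090747 + 567983)/(j(-1525) + 2112147) + 4007127)/(l(1666, 1179) + 4472401) = ((-1090747 + 567983)/((-594 + (-1525)² - 926*(-1525)) + 2112147) + 4007127)/(0 + 4472401) = (-522764/((-594 + 2325625 + 1412150) + 2112147) + 4007127)/4472401 = (-522764/(3737181 + 2112147) + 4007127)*(1/4472401) = (-522764/5849328 + 4007127)*(1/4472401) = (-522764*1/5849328 + 4007127)*(1/4472401) = (-130691/1462332 + 4007127)*(1/4472401) = (5859749909473/1462332)*(1/4472401) = 5859749909473/6540135099132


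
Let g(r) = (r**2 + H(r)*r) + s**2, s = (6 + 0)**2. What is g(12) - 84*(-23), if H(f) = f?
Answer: 3516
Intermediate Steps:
s = 36 (s = 6**2 = 36)
g(r) = 1296 + 2*r**2 (g(r) = (r**2 + r*r) + 36**2 = (r**2 + r**2) + 1296 = 2*r**2 + 1296 = 1296 + 2*r**2)
g(12) - 84*(-23) = (1296 + 2*12**2) - 84*(-23) = (1296 + 2*144) + 1932 = (1296 + 288) + 1932 = 1584 + 1932 = 3516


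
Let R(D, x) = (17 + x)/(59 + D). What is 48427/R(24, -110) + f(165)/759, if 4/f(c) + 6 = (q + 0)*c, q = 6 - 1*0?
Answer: -250161968927/5788134 ≈ -43220.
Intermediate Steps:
q = 6 (q = 6 + 0 = 6)
R(D, x) = (17 + x)/(59 + D)
f(c) = 4/(-6 + 6*c) (f(c) = 4/(-6 + (6 + 0)*c) = 4/(-6 + 6*c))
48427/R(24, -110) + f(165)/759 = 48427/(((17 - 110)/(59 + 24))) + (2/(3*(-1 + 165)))/759 = 48427/((-93/83)) + ((⅔)/164)*(1/759) = 48427/(((1/83)*(-93))) + ((⅔)*(1/164))*(1/759) = 48427/(-93/83) + (1/246)*(1/759) = 48427*(-83/93) + 1/186714 = -4019441/93 + 1/186714 = -250161968927/5788134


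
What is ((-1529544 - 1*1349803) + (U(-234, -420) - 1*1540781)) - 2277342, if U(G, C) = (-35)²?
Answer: -6696245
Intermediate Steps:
U(G, C) = 1225
((-1529544 - 1*1349803) + (U(-234, -420) - 1*1540781)) - 2277342 = ((-1529544 - 1*1349803) + (1225 - 1*1540781)) - 2277342 = ((-1529544 - 1349803) + (1225 - 1540781)) - 2277342 = (-2879347 - 1539556) - 2277342 = -4418903 - 2277342 = -6696245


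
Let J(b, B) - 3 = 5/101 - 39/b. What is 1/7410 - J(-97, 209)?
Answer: -250559353/72595770 ≈ -3.4514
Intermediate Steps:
J(b, B) = 308/101 - 39/b (J(b, B) = 3 + (5/101 - 39/b) = 308/101 - 39/b)
1/7410 - J(-97, 209) = 1/7410 - (308/101 - 39/(-97)) = 1/7410 - (308/101 - 39*(-1/97)) = 1/7410 - (308/101 + 39/97) = 1/7410 - 1*33815/9797 = 1/7410 - 33815/9797 = -250559353/72595770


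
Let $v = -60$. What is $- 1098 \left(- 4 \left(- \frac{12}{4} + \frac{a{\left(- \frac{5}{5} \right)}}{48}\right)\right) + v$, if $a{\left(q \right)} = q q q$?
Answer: $- \frac{26655}{2} \approx -13328.0$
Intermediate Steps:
$a{\left(q \right)} = q^{3}$ ($a{\left(q \right)} = q^{2} q = q^{3}$)
$- 1098 \left(- 4 \left(- \frac{12}{4} + \frac{a{\left(- \frac{5}{5} \right)}}{48}\right)\right) + v = - 1098 \left(- 4 \left(- \frac{12}{4} + \frac{\left(- \frac{5}{5}\right)^{3}}{48}\right)\right) - 60 = - 1098 \left(- 4 \left(\left(-12\right) \frac{1}{4} + \left(\left(-5\right) \frac{1}{5}\right)^{3} \cdot \frac{1}{48}\right)\right) - 60 = - 1098 \left(- 4 \left(-3 + \left(-1\right)^{3} \cdot \frac{1}{48}\right)\right) - 60 = - 1098 \left(- 4 \left(-3 - \frac{1}{48}\right)\right) - 60 = - 1098 \left(\left(-4\right) \left(- \frac{145}{48}\right)\right) - 60 = \left(-1098\right) \frac{145}{12} - 60 = - \frac{26535}{2} - 60 = - \frac{26655}{2}$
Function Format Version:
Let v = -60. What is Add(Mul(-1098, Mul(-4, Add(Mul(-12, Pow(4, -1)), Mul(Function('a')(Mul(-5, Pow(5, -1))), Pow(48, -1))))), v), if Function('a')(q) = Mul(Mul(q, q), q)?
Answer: Rational(-26655, 2) ≈ -13328.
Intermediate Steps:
Function('a')(q) = Pow(q, 3) (Function('a')(q) = Mul(Pow(q, 2), q) = Pow(q, 3))
Add(Mul(-1098, Mul(-4, Add(Mul(-12, Pow(4, -1)), Mul(Function('a')(Mul(-5, Pow(5, -1))), Pow(48, -1))))), v) = Add(Mul(-1098, Mul(-4, Add(Mul(-12, Pow(4, -1)), Mul(Pow(Mul(-5, Pow(5, -1)), 3), Pow(48, -1))))), -60) = Add(Mul(-1098, Mul(-4, Add(Mul(-12, Rational(1, 4)), Mul(Pow(Mul(-5, Rational(1, 5)), 3), Rational(1, 48))))), -60) = Add(Mul(-1098, Mul(-4, Add(-3, Mul(Pow(-1, 3), Rational(1, 48))))), -60) = Add(Mul(-1098, Mul(-4, Add(-3, Mul(-1, Rational(1, 48))))), -60) = Add(Mul(-1098, Mul(-4, Add(-3, Rational(-1, 48)))), -60) = Add(Mul(-1098, Mul(-4, Rational(-145, 48))), -60) = Add(Mul(-1098, Rational(145, 12)), -60) = Add(Rational(-26535, 2), -60) = Rational(-26655, 2)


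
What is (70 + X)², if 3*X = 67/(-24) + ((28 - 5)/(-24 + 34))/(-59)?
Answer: 2151381964081/451137600 ≈ 4768.8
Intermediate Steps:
X = -20041/21240 (X = (67/(-24) + ((28 - 5)/(-24 + 34))/(-59))/3 = (67*(-1/24) + (23/10)*(-1/59))/3 = (-67/24 + (23*(⅒))*(-1/59))/3 = (-67/24 + (23/10)*(-1/59))/3 = (-67/24 - 23/590)/3 = (⅓)*(-20041/7080) = -20041/21240 ≈ -0.94355)
(70 + X)² = (70 - 20041/21240)² = (1466759/21240)² = 2151381964081/451137600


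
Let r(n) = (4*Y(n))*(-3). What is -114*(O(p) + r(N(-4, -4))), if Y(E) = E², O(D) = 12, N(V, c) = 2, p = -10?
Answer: 4104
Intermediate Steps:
r(n) = -12*n² (r(n) = (4*n²)*(-3) = -12*n²)
-114*(O(p) + r(N(-4, -4))) = -114*(12 - 12*2²) = -114*(12 - 12*4) = -114*(12 - 48) = -114*(-36) = 4104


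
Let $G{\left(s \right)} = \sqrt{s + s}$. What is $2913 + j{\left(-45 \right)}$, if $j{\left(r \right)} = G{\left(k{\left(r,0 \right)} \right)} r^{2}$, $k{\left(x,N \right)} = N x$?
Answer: $2913$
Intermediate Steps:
$G{\left(s \right)} = \sqrt{2} \sqrt{s}$ ($G{\left(s \right)} = \sqrt{2 s} = \sqrt{2} \sqrt{s}$)
$j{\left(r \right)} = 0$ ($j{\left(r \right)} = \sqrt{2} \sqrt{0 r} r^{2} = \sqrt{2} \sqrt{0} r^{2} = \sqrt{2} \cdot 0 r^{2} = 0 r^{2} = 0$)
$2913 + j{\left(-45 \right)} = 2913 + 0 = 2913$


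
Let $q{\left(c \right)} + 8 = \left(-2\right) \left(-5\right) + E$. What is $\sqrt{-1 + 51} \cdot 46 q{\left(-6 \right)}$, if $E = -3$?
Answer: $- 230 \sqrt{2} \approx -325.27$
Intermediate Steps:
$q{\left(c \right)} = -1$ ($q{\left(c \right)} = -8 - -7 = -8 + \left(10 - 3\right) = -8 + 7 = -1$)
$\sqrt{-1 + 51} \cdot 46 q{\left(-6 \right)} = \sqrt{-1 + 51} \cdot 46 \left(-1\right) = \sqrt{50} \cdot 46 \left(-1\right) = 5 \sqrt{2} \cdot 46 \left(-1\right) = 230 \sqrt{2} \left(-1\right) = - 230 \sqrt{2}$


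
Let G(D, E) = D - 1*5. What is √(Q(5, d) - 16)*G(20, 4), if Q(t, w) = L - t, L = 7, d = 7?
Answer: 15*I*√14 ≈ 56.125*I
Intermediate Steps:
Q(t, w) = 7 - t
G(D, E) = -5 + D (G(D, E) = D - 5 = -5 + D)
√(Q(5, d) - 16)*G(20, 4) = √((7 - 1*5) - 16)*(-5 + 20) = √((7 - 5) - 16)*15 = √(2 - 16)*15 = √(-14)*15 = (I*√14)*15 = 15*I*√14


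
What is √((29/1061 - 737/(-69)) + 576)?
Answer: √3144498005478/73209 ≈ 24.222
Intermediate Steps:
√((29/1061 - 737/(-69)) + 576) = √((29*(1/1061) - 737*(-1/69)) + 576) = √((29/1061 + 737/69) + 576) = √(783958/73209 + 576) = √(42952342/73209) = √3144498005478/73209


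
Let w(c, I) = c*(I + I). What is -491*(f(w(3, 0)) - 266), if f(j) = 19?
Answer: 121277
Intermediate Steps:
w(c, I) = 2*I*c (w(c, I) = c*(2*I) = 2*I*c)
-491*(f(w(3, 0)) - 266) = -491*(19 - 266) = -491*(-247) = 121277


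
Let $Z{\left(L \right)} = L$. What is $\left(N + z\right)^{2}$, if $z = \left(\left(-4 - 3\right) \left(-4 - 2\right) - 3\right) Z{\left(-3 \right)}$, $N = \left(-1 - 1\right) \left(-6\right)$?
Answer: $11025$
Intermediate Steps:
$N = 12$ ($N = \left(-2\right) \left(-6\right) = 12$)
$z = -117$ ($z = \left(\left(-4 - 3\right) \left(-4 - 2\right) - 3\right) \left(-3\right) = \left(\left(-7\right) \left(-6\right) - 3\right) \left(-3\right) = \left(42 - 3\right) \left(-3\right) = 39 \left(-3\right) = -117$)
$\left(N + z\right)^{2} = \left(12 - 117\right)^{2} = \left(-105\right)^{2} = 11025$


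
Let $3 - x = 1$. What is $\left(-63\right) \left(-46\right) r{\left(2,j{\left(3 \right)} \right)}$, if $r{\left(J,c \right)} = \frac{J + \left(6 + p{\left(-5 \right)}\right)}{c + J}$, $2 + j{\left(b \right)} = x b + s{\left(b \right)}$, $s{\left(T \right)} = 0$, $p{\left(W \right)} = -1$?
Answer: $3381$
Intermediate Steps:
$x = 2$ ($x = 3 - 1 = 2$)
$j{\left(b \right)} = -2 + 2 b$ ($j{\left(b \right)} = -2 + \left(2 b + 0\right) = -2 + 2 b$)
$r{\left(J,c \right)} = \frac{5 + J}{J + c}$ ($r{\left(J,c \right)} = \frac{J + \left(6 - 1\right)}{c + J} = \frac{J + 5}{J + c} = \frac{5 + J}{J + c}$)
$\left(-63\right) \left(-46\right) r{\left(2,j{\left(3 \right)} \right)} = \left(-63\right) \left(-46\right) \frac{5 + 2}{2 + \left(-2 + 2 \cdot 3\right)} = 2898 \frac{1}{2 + \left(-2 + 6\right)} 7 = 2898 \frac{1}{2 + 4} \cdot 7 = 2898 \cdot \frac{1}{6} \cdot 7 = 2898 \cdot \frac{7}{6} = 3381$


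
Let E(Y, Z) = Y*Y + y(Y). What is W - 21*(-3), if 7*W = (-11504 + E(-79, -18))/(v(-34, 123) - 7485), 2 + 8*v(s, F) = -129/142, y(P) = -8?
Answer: 536567907/8503373 ≈ 63.101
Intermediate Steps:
v(s, F) = -413/1136 (v(s, F) = -¼ + (-129/142)/8 = -¼ + (-129*1/142)/8 = -¼ + (⅛)*(-129/142) = -¼ - 129/1136 = -413/1136)
E(Y, Z) = -8 + Y² (E(Y, Z) = Y*Y - 8 = Y² - 8 = -8 + Y²)
W = 855408/8503373 (W = ((-11504 + (-8 + (-79)²))/(-413/1136 - 7485))/7 = ((-11504 + (-8 + 6241))/(-8503373/1136))/7 = ((-11504 + 6233)*(-1136/8503373))/7 = (-5271*(-1136/8503373))/7 = (⅐)*(5987856/8503373) = 855408/8503373 ≈ 0.10060)
W - 21*(-3) = 855408/8503373 - 21*(-3) = 855408/8503373 - 1*(-63) = 855408/8503373 + 63 = 536567907/8503373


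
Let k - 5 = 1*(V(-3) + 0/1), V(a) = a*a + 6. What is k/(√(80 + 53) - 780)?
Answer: -15600/608267 - 20*√133/608267 ≈ -0.026026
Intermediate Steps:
V(a) = 6 + a² (V(a) = a² + 6 = 6 + a²)
k = 20 (k = 5 + 1*((6 + (-3)²) + 0/1) = 5 + 1*((6 + 9) + 0*1) = 5 + 1*(15 + 0) = 5 + 1*15 = 5 + 15 = 20)
k/(√(80 + 53) - 780) = 20/(√(80 + 53) - 780) = 20/(√133 - 780) = 20/(-780 + √133)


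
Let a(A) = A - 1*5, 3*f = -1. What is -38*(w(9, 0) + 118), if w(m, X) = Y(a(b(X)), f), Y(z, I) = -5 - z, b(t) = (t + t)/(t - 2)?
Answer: -4484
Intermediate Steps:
f = -1/3 (f = (1/3)*(-1) = -1/3 ≈ -0.33333)
b(t) = 2*t/(-2 + t) (b(t) = (2*t)/(-2 + t) = 2*t/(-2 + t))
a(A) = -5 + A (a(A) = A - 5 = -5 + A)
w(m, X) = -2*X/(-2 + X) (w(m, X) = -5 - (-5 + 2*X/(-2 + X)) = -5 + (5 - 2*X/(-2 + X)) = -2*X/(-2 + X))
-38*(w(9, 0) + 118) = -38*(-2*0/(-2 + 0) + 118) = -38*(-2*0/(-2) + 118) = -38*(-2*0*(-1/2) + 118) = -38*(0 + 118) = -38*118 = -4484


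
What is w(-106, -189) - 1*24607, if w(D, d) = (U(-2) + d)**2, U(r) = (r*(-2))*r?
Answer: 14202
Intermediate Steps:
U(r) = -2*r**2 (U(r) = (-2*r)*r = -2*r**2)
w(D, d) = (-8 + d)**2 (w(D, d) = (-2*(-2)**2 + d)**2 = (-2*4 + d)**2 = (-8 + d)**2)
w(-106, -189) - 1*24607 = (-8 - 189)**2 - 1*24607 = (-197)**2 - 24607 = 38809 - 24607 = 14202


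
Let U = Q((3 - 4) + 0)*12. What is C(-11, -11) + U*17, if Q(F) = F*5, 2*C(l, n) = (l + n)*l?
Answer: -899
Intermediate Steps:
C(l, n) = l*(l + n)/2 (C(l, n) = ((l + n)*l)/2 = (l*(l + n))/2 = l*(l + n)/2)
Q(F) = 5*F
U = -60 (U = (5*((3 - 4) + 0))*12 = (5*(-1 + 0))*12 = (5*(-1))*12 = -5*12 = -60)
C(-11, -11) + U*17 = (½)*(-11)*(-11 - 11) - 60*17 = (½)*(-11)*(-22) - 1020 = 121 - 1020 = -899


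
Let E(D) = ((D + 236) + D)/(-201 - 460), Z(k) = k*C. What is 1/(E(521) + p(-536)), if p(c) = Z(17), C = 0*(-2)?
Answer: -661/1278 ≈ -0.51721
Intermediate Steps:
C = 0
Z(k) = 0 (Z(k) = k*0 = 0)
p(c) = 0
E(D) = -236/661 - 2*D/661 (E(D) = ((236 + D) + D)/(-661) = (236 + 2*D)*(-1/661) = -236/661 - 2*D/661)
1/(E(521) + p(-536)) = 1/((-236/661 - 2/661*521) + 0) = 1/((-236/661 - 1042/661) + 0) = 1/(-1278/661 + 0) = 1/(-1278/661) = -661/1278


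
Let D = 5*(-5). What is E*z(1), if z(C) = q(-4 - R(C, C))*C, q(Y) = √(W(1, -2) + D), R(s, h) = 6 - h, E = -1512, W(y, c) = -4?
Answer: -1512*I*√29 ≈ -8142.4*I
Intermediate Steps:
D = -25
q(Y) = I*√29 (q(Y) = √(-4 - 25) = √(-29) = I*√29)
z(C) = I*C*√29 (z(C) = (I*√29)*C = I*C*√29)
E*z(1) = -1512*I*√29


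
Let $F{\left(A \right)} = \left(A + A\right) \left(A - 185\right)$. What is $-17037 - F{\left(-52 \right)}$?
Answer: $-41685$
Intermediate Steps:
$F{\left(A \right)} = 2 A \left(-185 + A\right)$
$-17037 - F{\left(-52 \right)} = -17037 - 2 \left(-52\right) \left(-185 - 52\right) = -17037 - 2 \left(-52\right) \left(-237\right) = -17037 - 24648 = -41685$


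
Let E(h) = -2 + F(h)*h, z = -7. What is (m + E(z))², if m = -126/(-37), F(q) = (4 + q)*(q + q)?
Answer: 117202276/1369 ≈ 85612.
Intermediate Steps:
F(q) = 2*q*(4 + q) (F(q) = (4 + q)*(2*q) = 2*q*(4 + q))
m = 126/37 (m = -126*(-1/37) = 126/37 ≈ 3.4054)
E(h) = -2 + 2*h²*(4 + h) (E(h) = -2 + (2*h*(4 + h))*h = -2 + 2*h²*(4 + h))
(m + E(z))² = (126/37 + (-2 + 2*(-7)²*(4 - 7)))² = (126/37 + (-2 + 2*49*(-3)))² = (126/37 + (-2 - 294))² = (126/37 - 296)² = (-10826/37)² = 117202276/1369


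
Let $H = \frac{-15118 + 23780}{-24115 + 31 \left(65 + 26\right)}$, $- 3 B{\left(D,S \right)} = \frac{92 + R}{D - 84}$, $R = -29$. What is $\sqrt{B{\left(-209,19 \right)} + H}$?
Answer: $\frac{2 i \sqrt{536026799}}{79989} \approx 0.57889 i$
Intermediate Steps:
$B{\left(D,S \right)} = - \frac{21}{-84 + D}$ ($B{\left(D,S \right)} = - \frac{\left(92 - 29\right) \frac{1}{D - 84}}{3} = - \frac{63 \frac{1}{-84 + D}}{3} = - \frac{21}{-84 + D}$)
$H = - \frac{4331}{10647}$ ($H = \frac{8662}{-24115 + 31 \cdot 91} = \frac{8662}{-24115 + 2821} = \frac{8662}{-21294} = 8662 \left(- \frac{1}{21294}\right) = - \frac{4331}{10647} \approx -0.40678$)
$\sqrt{B{\left(-209,19 \right)} + H} = \sqrt{- \frac{21}{-84 - 209} - \frac{4331}{10647}} = \sqrt{- \frac{21}{-293} - \frac{4331}{10647}} = \sqrt{\left(-21\right) \left(- \frac{1}{293}\right) - \frac{4331}{10647}} = \sqrt{\frac{21}{293} - \frac{4331}{10647}} = \sqrt{- \frac{1045396}{3119571}} = \frac{2 i \sqrt{536026799}}{79989}$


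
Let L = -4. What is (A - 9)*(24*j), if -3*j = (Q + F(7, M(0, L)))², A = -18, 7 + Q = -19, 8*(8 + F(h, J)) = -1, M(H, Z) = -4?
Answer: 2012283/8 ≈ 2.5154e+5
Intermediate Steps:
F(h, J) = -65/8 (F(h, J) = -8 + (⅛)*(-1) = -8 - ⅛ = -65/8)
Q = -26 (Q = -7 - 19 = -26)
j = -24843/64 (j = -(-26 - 65/8)²/3 = -(-273/8)²/3 = -⅓*74529/64 = -24843/64 ≈ -388.17)
(A - 9)*(24*j) = (-18 - 9)*(24*(-24843/64)) = -27*(-74529/8) = 2012283/8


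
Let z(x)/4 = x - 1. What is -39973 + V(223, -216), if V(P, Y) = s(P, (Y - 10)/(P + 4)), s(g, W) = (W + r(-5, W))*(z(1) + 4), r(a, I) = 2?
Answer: -9072959/227 ≈ -39969.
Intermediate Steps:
z(x) = -4 + 4*x (z(x) = 4*(x - 1) = 4*(-1 + x) = -4 + 4*x)
s(g, W) = 8 + 4*W (s(g, W) = (W + 2)*((-4 + 4*1) + 4) = (2 + W)*((-4 + 4) + 4) = (2 + W)*(0 + 4) = (2 + W)*4 = 8 + 4*W)
V(P, Y) = 8 + 4*(-10 + Y)/(4 + P) (V(P, Y) = 8 + 4*((Y - 10)/(P + 4)) = 8 + 4*((-10 + Y)/(4 + P)) = 8 + 4*(-10 + Y)/(4 + P))
-39973 + V(223, -216) = -39973 + 4*(-2 - 216 + 2*223)/(4 + 223) = -39973 + 4*(-2 - 216 + 446)/227 = -39973 + 4*(1/227)*228 = -39973 + 912/227 = -9072959/227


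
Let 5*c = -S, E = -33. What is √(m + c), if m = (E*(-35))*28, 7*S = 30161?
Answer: √38560865/35 ≈ 177.42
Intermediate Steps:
S = 30161/7 (S = (⅐)*30161 = 30161/7 ≈ 4308.7)
c = -30161/35 (c = (-1*30161/7)/5 = (⅕)*(-30161/7) = -30161/35 ≈ -861.74)
m = 32340 (m = -33*(-35)*28 = 1155*28 = 32340)
√(m + c) = √(32340 - 30161/35) = √(1101739/35) = √38560865/35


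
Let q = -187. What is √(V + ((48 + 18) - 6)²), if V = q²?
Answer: √38569 ≈ 196.39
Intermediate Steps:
V = 34969 (V = (-187)² = 34969)
√(V + ((48 + 18) - 6)²) = √(34969 + ((48 + 18) - 6)²) = √(34969 + (66 - 6)²) = √(34969 + 60²) = √(34969 + 3600) = √38569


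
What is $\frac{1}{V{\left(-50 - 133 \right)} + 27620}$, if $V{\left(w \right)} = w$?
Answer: $\frac{1}{27437} \approx 3.6447 \cdot 10^{-5}$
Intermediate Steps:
$\frac{1}{V{\left(-50 - 133 \right)} + 27620} = \frac{1}{\left(-50 - 133\right) + 27620} = \frac{1}{-183 + 27620} = \frac{1}{27437}$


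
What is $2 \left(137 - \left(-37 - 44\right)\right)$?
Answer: $436$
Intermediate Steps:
$2 \left(137 - \left(-37 - 44\right)\right) = 2 \left(137 + \left(37 - -44\right)\right) = 2 \left(137 + \left(37 + 44\right)\right) = 2 \left(137 + 81\right) = 2 \cdot 218 = 436$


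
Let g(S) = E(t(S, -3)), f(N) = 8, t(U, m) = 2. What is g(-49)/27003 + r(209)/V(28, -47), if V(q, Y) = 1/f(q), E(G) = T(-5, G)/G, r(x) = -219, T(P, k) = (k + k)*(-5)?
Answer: -47309266/27003 ≈ -1752.0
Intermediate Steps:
T(P, k) = -10*k (T(P, k) = (2*k)*(-5) = -10*k)
E(G) = -10 (E(G) = (-10*G)/G = -10)
g(S) = -10
V(q, Y) = ⅛ (V(q, Y) = 1/8 = ⅛)
g(-49)/27003 + r(209)/V(28, -47) = -10/27003 - 219/⅛ = -10*1/27003 - 219*8 = -10/27003 - 1752 = -47309266/27003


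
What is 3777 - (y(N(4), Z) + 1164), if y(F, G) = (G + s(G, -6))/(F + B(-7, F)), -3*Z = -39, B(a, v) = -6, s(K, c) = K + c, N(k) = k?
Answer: 2623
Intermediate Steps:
Z = 13 (Z = -1/3*(-39) = 13)
y(F, G) = (-6 + 2*G)/(-6 + F) (y(F, G) = (G + (G - 6))/(F - 6) = (G + (-6 + G))/(-6 + F) = (-6 + 2*G)/(-6 + F))
3777 - (y(N(4), Z) + 1164) = 3777 - (2*(-3 + 13)/(-6 + 4) + 1164) = 3777 - (2*10/(-2) + 1164) = 3777 - (2*(-1/2)*10 + 1164) = 3777 - (-10 + 1164) = 3777 - 1*1154 = 3777 - 1154 = 2623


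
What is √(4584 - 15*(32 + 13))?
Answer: √3909 ≈ 62.522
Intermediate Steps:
√(4584 - 15*(32 + 13)) = √(4584 - 15*45) = √(4584 - 675) = √3909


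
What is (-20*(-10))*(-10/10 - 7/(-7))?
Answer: 0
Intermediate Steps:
(-20*(-10))*(-10/10 - 7/(-7)) = 200*(-10*⅒ - 7*(-⅐)) = 200*(-1 + 1) = 200*0 = 0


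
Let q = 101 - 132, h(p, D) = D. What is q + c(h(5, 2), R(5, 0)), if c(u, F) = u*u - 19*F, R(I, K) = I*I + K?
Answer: -502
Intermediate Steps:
R(I, K) = K + I² (R(I, K) = I² + K = K + I²)
c(u, F) = u² - 19*F
q = -31
q + c(h(5, 2), R(5, 0)) = -31 + (2² - 19*(0 + 5²)) = -31 + (4 - 19*(0 + 25)) = -31 + (4 - 19*25) = -31 + (4 - 475) = -31 - 471 = -502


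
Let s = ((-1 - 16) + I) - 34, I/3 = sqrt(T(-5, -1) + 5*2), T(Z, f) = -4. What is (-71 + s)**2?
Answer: 14938 - 732*sqrt(6) ≈ 13145.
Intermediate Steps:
I = 3*sqrt(6) (I = 3*sqrt(-4 + 5*2) = 3*sqrt(-4 + 10) = 3*sqrt(6) ≈ 7.3485)
s = -51 + 3*sqrt(6) (s = ((-1 - 16) + 3*sqrt(6)) - 34 = (-17 + 3*sqrt(6)) - 34 = -51 + 3*sqrt(6) ≈ -43.652)
(-71 + s)**2 = (-71 + (-51 + 3*sqrt(6)))**2 = (-122 + 3*sqrt(6))**2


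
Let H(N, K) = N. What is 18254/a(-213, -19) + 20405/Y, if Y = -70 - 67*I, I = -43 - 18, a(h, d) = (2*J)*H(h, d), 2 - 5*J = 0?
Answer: -19402585/190138 ≈ -102.04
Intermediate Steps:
J = ⅖ (J = ⅖ - ⅕*0 = ⅖ + 0 = ⅖ ≈ 0.40000)
a(h, d) = 4*h/5 (a(h, d) = (2*(⅖))*h = 4*h/5)
I = -61
Y = 4017 (Y = -70 - 67*(-61) = -70 + 4087 = 4017)
18254/a(-213, -19) + 20405/Y = 18254/(((⅘)*(-213))) + 20405/4017 = 18254/(-852/5) + 20405*(1/4017) = 18254*(-5/852) + 20405/4017 = -45635/426 + 20405/4017 = -19402585/190138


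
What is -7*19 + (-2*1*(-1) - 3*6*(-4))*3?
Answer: 89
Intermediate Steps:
-7*19 + (-2*1*(-1) - 3*6*(-4))*3 = -133 + (-2*(-1) - 18*(-4))*3 = -133 + (2 + 72)*3 = -133 + 74*3 = -133 + 222 = 89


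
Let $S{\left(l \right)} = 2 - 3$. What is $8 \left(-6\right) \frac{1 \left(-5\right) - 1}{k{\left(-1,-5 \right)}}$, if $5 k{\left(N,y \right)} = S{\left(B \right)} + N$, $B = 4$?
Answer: $-720$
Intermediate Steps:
$S{\left(l \right)} = -1$ ($S{\left(l \right)} = 2 - 3 = -1$)
$k{\left(N,y \right)} = - \frac{1}{5} + \frac{N}{5}$ ($k{\left(N,y \right)} = \frac{-1 + N}{5} = - \frac{1}{5} + \frac{N}{5}$)
$8 \left(-6\right) \frac{1 \left(-5\right) - 1}{k{\left(-1,-5 \right)}} = 8 \left(-6\right) \frac{1 \left(-5\right) - 1}{- \frac{1}{5} + \frac{1}{5} \left(-1\right)} = - 48 \frac{-5 - 1}{- \frac{1}{5} - \frac{1}{5}} = - 48 \left(- \frac{6}{- \frac{2}{5}}\right) = - 48 \left(\left(-6\right) \left(- \frac{5}{2}\right)\right) = \left(-48\right) 15 = -720$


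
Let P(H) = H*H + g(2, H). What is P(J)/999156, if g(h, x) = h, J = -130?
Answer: 2817/166526 ≈ 0.016916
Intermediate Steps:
P(H) = 2 + H**2 (P(H) = H*H + 2 = H**2 + 2 = 2 + H**2)
P(J)/999156 = (2 + (-130)**2)/999156 = (2 + 16900)*(1/999156) = 16902*(1/999156) = 2817/166526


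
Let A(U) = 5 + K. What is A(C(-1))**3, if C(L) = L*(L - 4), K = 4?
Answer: 729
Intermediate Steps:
C(L) = L*(-4 + L)
A(U) = 9 (A(U) = 5 + 4 = 9)
A(C(-1))**3 = 9**3 = 729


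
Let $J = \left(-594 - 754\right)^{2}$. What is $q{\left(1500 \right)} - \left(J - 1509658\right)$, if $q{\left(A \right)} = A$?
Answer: $-305946$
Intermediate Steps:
$J = 1817104$ ($J = \left(-1348\right)^{2} = 1817104$)
$q{\left(1500 \right)} - \left(J - 1509658\right) = 1500 - \left(1817104 - 1509658\right) = 1500 - 307446 = -305946$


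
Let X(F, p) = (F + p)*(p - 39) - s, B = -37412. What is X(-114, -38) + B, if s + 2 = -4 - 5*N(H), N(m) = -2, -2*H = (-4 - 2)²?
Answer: -25712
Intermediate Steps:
H = -18 (H = -(-4 - 2)²/2 = -½*(-6)² = -½*36 = -18)
s = 4 (s = -2 + (-4 - 5*(-2)) = -2 + (-4 + 10) = -2 + 6 = 4)
X(F, p) = -4 + (-39 + p)*(F + p) (X(F, p) = (F + p)*(p - 39) - 1*4 = (F + p)*(-39 + p) - 4 = (-39 + p)*(F + p) - 4 = -4 + (-39 + p)*(F + p))
X(-114, -38) + B = (-4 + (-38)² - 39*(-114) - 39*(-38) - 114*(-38)) - 37412 = (-4 + 1444 + 4446 + 1482 + 4332) - 37412 = 11700 - 37412 = -25712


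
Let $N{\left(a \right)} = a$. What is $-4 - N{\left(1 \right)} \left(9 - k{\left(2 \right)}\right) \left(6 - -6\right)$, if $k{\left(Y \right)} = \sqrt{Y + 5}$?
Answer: $-112 + 12 \sqrt{7} \approx -80.251$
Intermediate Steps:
$k{\left(Y \right)} = \sqrt{5 + Y}$
$-4 - N{\left(1 \right)} \left(9 - k{\left(2 \right)}\right) \left(6 - -6\right) = -4 - 1 \left(9 - \sqrt{5 + 2}\right) \left(6 - -6\right) = -4 - 1 \left(9 - \sqrt{7}\right) \left(6 + 6\right) = -4 - \left(9 - \sqrt{7}\right) 12 = -4 - \left(108 - 12 \sqrt{7}\right) = -112 + 12 \sqrt{7}$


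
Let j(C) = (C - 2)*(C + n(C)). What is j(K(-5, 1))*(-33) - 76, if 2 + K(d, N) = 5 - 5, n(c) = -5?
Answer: -1000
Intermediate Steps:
K(d, N) = -2 (K(d, N) = -2 + (5 - 5) = -2 + 0 = -2)
j(C) = (-5 + C)*(-2 + C) (j(C) = (C - 2)*(C - 5) = (-2 + C)*(-5 + C) = (-5 + C)*(-2 + C))
j(K(-5, 1))*(-33) - 76 = (10 + (-2)² - 7*(-2))*(-33) - 76 = (10 + 4 + 14)*(-33) - 76 = 28*(-33) - 76 = -924 - 76 = -1000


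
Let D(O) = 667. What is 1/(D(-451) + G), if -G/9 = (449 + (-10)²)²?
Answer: -1/2711942 ≈ -3.6874e-7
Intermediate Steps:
G = -2712609 (G = -9*(449 + (-10)²)² = -9*(449 + 100)² = -9*549² = -9*301401 = -2712609)
1/(D(-451) + G) = 1/(667 - 2712609) = 1/(-2711942) = -1/2711942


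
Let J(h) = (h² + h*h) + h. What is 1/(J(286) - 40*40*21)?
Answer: 1/130278 ≈ 7.6759e-6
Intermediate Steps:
J(h) = h + 2*h² (J(h) = (h² + h²) + h = 2*h² + h = h + 2*h²)
1/(J(286) - 40*40*21) = 1/(286*(1 + 2*286) - 40*40*21) = 1/(286*(1 + 572) - 1600*21) = 1/(286*573 - 33600) = 1/(163878 - 33600) = 1/130278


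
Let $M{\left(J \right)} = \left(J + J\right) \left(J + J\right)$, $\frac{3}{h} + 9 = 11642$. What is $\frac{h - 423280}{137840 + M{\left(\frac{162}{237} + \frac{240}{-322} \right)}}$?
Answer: $- \frac{796572686671567757}{259401794003627392} \approx -3.0708$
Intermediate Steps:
$h = \frac{3}{11633}$ ($h = \frac{3}{-9 + 11642} = \frac{3}{11633} \approx 0.00025789$)
$M{\left(J \right)} = 4 J^{2}$ ($M{\left(J \right)} = 2 J 2 J = 4 J^{2}$)
$\frac{h - 423280}{137840 + M{\left(\frac{162}{237} + \frac{240}{-322} \right)}} = \frac{\frac{3}{11633} - 423280}{137840 + 4 \left(\frac{162}{237} + \frac{240}{-322}\right)^{2}} = - \frac{4924016237}{11633 \left(137840 + 4 \left(162 \cdot \frac{1}{237} + 240 \left(- \frac{1}{322}\right)\right)^{2}\right)} = - \frac{4924016237}{11633 \left(137840 + 4 \left(\frac{54}{79} - \frac{120}{161}\right)^{2}\right)} = - \frac{4924016237}{11633 \left(137840 + 4 \left(- \frac{786}{12719}\right)^{2}\right)} = - \frac{4924016237}{11633 \left(137840 + 4 \cdot \frac{617796}{161772961}\right)} = - \frac{4924016237}{11633 \left(137840 + \frac{2471184}{161772961}\right)} = - \frac{4924016237}{11633 \cdot \frac{22298787415424}{161772961}} = \left(- \frac{4924016237}{11633}\right) \frac{161772961}{22298787415424} = - \frac{796572686671567757}{259401794003627392}$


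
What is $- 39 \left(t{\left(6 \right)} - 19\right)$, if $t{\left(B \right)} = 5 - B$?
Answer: $780$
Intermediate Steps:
$- 39 \left(t{\left(6 \right)} - 19\right) = - 39 \left(\left(5 - 6\right) - 19\right) = - 39 \left(-1 - 19\right) = \left(-39\right) \left(-20\right) = 780$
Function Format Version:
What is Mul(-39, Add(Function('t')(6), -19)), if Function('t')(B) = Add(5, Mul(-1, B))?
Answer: 780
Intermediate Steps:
Mul(-39, Add(Function('t')(6), -19)) = Mul(-39, Add(Add(5, Mul(-1, 6)), -19)) = Mul(-39, Add(Add(5, -6), -19)) = Mul(-39, Add(-1, -19)) = Mul(-39, -20) = 780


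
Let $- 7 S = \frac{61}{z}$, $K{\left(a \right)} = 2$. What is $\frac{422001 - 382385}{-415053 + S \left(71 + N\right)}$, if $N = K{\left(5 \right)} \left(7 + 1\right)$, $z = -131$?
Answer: $- \frac{18163936}{190299147} \approx -0.095449$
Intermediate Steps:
$S = \frac{61}{917}$ ($S = - \frac{61 \frac{1}{-131}}{7} = - \frac{61 \left(- \frac{1}{131}\right)}{7} = \left(- \frac{1}{7}\right) \left(- \frac{61}{131}\right) = \frac{61}{917} \approx 0.066521$)
$N = 16$ ($N = 2 \left(7 + 1\right) = 2 \cdot 8 = 16$)
$\frac{422001 - 382385}{-415053 + S \left(71 + N\right)} = \frac{422001 - 382385}{-415053 + \frac{61 \left(71 + 16\right)}{917}} = \frac{39616}{-415053 + \frac{61}{917} \cdot 87} = \frac{39616}{-415053 + \frac{5307}{917}} = \frac{39616}{- \frac{380598294}{917}} = 39616 \left(- \frac{917}{380598294}\right) = - \frac{18163936}{190299147}$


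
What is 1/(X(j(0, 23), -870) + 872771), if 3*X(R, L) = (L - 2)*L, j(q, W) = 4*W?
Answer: 1/1125651 ≈ 8.8837e-7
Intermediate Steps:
X(R, L) = L*(-2 + L)/3 (X(R, L) = ((L - 2)*L)/3 = ((-2 + L)*L)/3 = (L*(-2 + L))/3 = L*(-2 + L)/3)
1/(X(j(0, 23), -870) + 872771) = 1/((1/3)*(-870)*(-2 - 870) + 872771) = 1/((1/3)*(-870)*(-872) + 872771) = 1/(252880 + 872771) = 1/1125651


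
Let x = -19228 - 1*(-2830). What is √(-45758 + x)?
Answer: 2*I*√15539 ≈ 249.31*I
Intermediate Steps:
x = -16398 (x = -19228 + 2830 = -16398)
√(-45758 + x) = √(-45758 - 16398) = √(-62156) = 2*I*√15539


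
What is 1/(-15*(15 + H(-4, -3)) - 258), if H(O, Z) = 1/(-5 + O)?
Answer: -3/1444 ≈ -0.0020776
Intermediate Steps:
1/(-15*(15 + H(-4, -3)) - 258) = 1/(-15*(15 + 1/(-5 - 4)) - 258) = 1/(-15*(15 + 1/(-9)) - 258) = 1/(-15*(15 - 1/9) - 258) = 1/(-15*134/9 - 258) = 1/(-670/3 - 258) = 1/(-1444/3) = -3/1444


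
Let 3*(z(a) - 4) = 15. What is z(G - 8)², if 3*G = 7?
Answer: 81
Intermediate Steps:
G = 7/3 (G = (⅓)*7 = 7/3 ≈ 2.3333)
z(a) = 9 (z(a) = 4 + (⅓)*15 = 4 + 5 = 9)
z(G - 8)² = 9² = 81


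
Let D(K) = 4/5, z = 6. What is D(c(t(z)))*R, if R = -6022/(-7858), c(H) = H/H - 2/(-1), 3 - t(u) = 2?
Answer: 12044/19645 ≈ 0.61308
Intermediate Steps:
t(u) = 1 (t(u) = 3 - 1*2 = 3 - 2 = 1)
c(H) = 3 (c(H) = 1 - 2*(-1) = 1 + 2 = 3)
R = 3011/3929 (R = -6022*(-1/7858) = 3011/3929 ≈ 0.76635)
D(K) = ⅘ (D(K) = 4*(⅕) = ⅘)
D(c(t(z)))*R = (⅘)*(3011/3929) = 12044/19645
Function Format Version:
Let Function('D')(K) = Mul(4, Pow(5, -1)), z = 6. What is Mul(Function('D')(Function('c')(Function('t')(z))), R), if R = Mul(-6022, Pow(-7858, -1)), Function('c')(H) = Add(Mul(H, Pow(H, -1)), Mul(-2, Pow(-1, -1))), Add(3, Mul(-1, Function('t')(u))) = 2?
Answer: Rational(12044, 19645) ≈ 0.61308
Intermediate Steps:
Function('t')(u) = 1 (Function('t')(u) = Add(3, Mul(-1, 2)) = Add(3, -2) = 1)
Function('c')(H) = 3 (Function('c')(H) = Add(1, Mul(-2, -1)) = Add(1, 2) = 3)
R = Rational(3011, 3929) (R = Mul(-6022, Rational(-1, 7858)) = Rational(3011, 3929) ≈ 0.76635)
Function('D')(K) = Rational(4, 5) (Function('D')(K) = Mul(4, Rational(1, 5)) = Rational(4, 5))
Mul(Function('D')(Function('c')(Function('t')(z))), R) = Mul(Rational(4, 5), Rational(3011, 3929)) = Rational(12044, 19645)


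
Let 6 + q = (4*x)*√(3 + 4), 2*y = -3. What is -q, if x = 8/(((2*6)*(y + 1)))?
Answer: 6 + 16*√7/3 ≈ 20.111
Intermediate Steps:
y = -3/2 (y = (½)*(-3) = -3/2 ≈ -1.5000)
x = -4/3 (x = 8/(((2*6)*(-3/2 + 1))) = 8/((12*(-½))) = 8/(-6) = 8*(-⅙) = -4/3 ≈ -1.3333)
q = -6 - 16*√7/3 (q = -6 + (4*(-4/3))*√(3 + 4) = -6 - 16*√7/3 ≈ -20.111)
-q = -(-6 - 16*√7/3) = 6 + 16*√7/3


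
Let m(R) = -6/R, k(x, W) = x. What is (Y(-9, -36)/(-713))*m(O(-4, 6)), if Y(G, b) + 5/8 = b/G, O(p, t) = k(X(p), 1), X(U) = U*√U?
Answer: 81*I/22816 ≈ 0.0035501*I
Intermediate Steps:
X(U) = U^(3/2)
O(p, t) = p^(3/2)
Y(G, b) = -5/8 + b/G
(Y(-9, -36)/(-713))*m(O(-4, 6)) = ((-5/8 - 36/(-9))/(-713))*(-6*I/8) = ((-5/8 - 36*(-⅑))*(-1/713))*(-6*I/8) = ((-5/8 + 4)*(-1/713))*(-3*I/4) = ((27/8)*(-1/713))*(-3*I/4) = -(-81)*I/22816 = 81*I/22816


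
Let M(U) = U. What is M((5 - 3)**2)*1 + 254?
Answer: 258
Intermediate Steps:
M((5 - 3)**2)*1 + 254 = (5 - 3)**2*1 + 254 = 2**2*1 + 254 = 4*1 + 254 = 4 + 254 = 258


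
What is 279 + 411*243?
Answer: 100152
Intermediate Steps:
279 + 411*243 = 279 + 99873 = 100152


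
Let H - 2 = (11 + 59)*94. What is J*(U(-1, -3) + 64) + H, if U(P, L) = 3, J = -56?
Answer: 2830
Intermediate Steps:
H = 6582 (H = 2 + (11 + 59)*94 = 2 + 70*94 = 2 + 6580 = 6582)
J*(U(-1, -3) + 64) + H = -56*(3 + 64) + 6582 = -56*67 + 6582 = -3752 + 6582 = 2830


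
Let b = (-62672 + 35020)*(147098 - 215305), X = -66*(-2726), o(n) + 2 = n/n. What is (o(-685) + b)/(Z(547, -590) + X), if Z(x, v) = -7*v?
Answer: 1886059963/184046 ≈ 10248.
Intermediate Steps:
o(n) = -1 (o(n) = -2 + n/n = -2 + 1 = -1)
X = 179916
b = 1886059964 (b = -27652*(-68207) = 1886059964)
(o(-685) + b)/(Z(547, -590) + X) = (-1 + 1886059964)/(-7*(-590) + 179916) = 1886059963/(4130 + 179916) = 1886059963/184046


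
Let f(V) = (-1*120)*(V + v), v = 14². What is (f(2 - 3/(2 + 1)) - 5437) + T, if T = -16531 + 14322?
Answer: -31286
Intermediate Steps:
v = 196
T = -2209
f(V) = -23520 - 120*V (f(V) = (-1*120)*(V + 196) = -120*(196 + V) = -23520 - 120*V)
(f(2 - 3/(2 + 1)) - 5437) + T = ((-23520 - 120*(2 - 3/(2 + 1))) - 5437) - 2209 = ((-23520 - 120*(2 - 3/3)) - 5437) - 2209 = ((-23520 - 120*(2 - 3*⅓)) - 5437) - 2209 = ((-23520 - 120*(2 - 1)) - 5437) - 2209 = ((-23520 - 120*1) - 5437) - 2209 = ((-23520 - 120) - 5437) - 2209 = (-23640 - 5437) - 2209 = -29077 - 2209 = -31286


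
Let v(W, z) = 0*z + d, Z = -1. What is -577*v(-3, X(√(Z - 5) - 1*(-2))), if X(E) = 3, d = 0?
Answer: 0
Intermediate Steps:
v(W, z) = 0 (v(W, z) = 0*z + 0 = 0 + 0 = 0)
-577*v(-3, X(√(Z - 5) - 1*(-2))) = -577*0 = 0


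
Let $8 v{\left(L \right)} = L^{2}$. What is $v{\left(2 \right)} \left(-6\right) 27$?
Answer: $-81$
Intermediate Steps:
$v{\left(L \right)} = \frac{L^{2}}{8}$
$v{\left(2 \right)} \left(-6\right) 27 = \frac{2^{2}}{8} \left(-6\right) 27 = \frac{1}{8} \cdot 4 \left(-6\right) 27 = \frac{1}{2} \left(-6\right) 27 = \left(-3\right) 27 = -81$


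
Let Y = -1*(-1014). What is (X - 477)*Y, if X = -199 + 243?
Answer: -439062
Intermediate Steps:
Y = 1014
X = 44
(X - 477)*Y = (44 - 477)*1014 = -433*1014 = -439062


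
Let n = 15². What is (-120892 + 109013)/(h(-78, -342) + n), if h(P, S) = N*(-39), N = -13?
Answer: -11879/732 ≈ -16.228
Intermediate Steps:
h(P, S) = 507 (h(P, S) = -13*(-39) = 507)
n = 225
(-120892 + 109013)/(h(-78, -342) + n) = (-120892 + 109013)/(507 + 225) = -11879/732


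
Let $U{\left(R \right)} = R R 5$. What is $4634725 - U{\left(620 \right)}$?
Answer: $2712725$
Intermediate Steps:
$U{\left(R \right)} = 5 R^{2}$ ($U{\left(R \right)} = R^{2} \cdot 5 = 5 R^{2}$)
$4634725 - U{\left(620 \right)} = 4634725 - 5 \cdot 620^{2} = 4634725 - 5 \cdot 384400 = 4634725 - 1922000 = 2712725$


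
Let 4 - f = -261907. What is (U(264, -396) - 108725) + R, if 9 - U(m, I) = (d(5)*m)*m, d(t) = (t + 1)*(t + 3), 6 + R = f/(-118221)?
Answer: -408350964641/118221 ≈ -3.4541e+6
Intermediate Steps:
f = 261911 (f = 4 - 1*(-261907) = 4 + 261907 = 261911)
R = -971237/118221 (R = -6 + 261911/(-118221) = -6 + 261911*(-1/118221) = -6 - 261911/118221 = -971237/118221 ≈ -8.2154)
d(t) = (1 + t)*(3 + t)
U(m, I) = 9 - 48*m**2 (U(m, I) = 9 - (3 + 5**2 + 4*5)*m*m = 9 - (3 + 25 + 20)*m*m = 9 - 48*m*m = 9 - 48*m**2)
(U(264, -396) - 108725) + R = ((9 - 48*264**2) - 108725) - 971237/118221 = ((9 - 48*69696) - 108725) - 971237/118221 = ((9 - 3345408) - 108725) - 971237/118221 = (-3345399 - 108725) - 971237/118221 = -3454124 - 971237/118221 = -408350964641/118221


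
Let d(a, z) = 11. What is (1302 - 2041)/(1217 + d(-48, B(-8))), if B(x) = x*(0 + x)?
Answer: -739/1228 ≈ -0.60179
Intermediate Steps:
B(x) = x² (B(x) = x*x = x²)
(1302 - 2041)/(1217 + d(-48, B(-8))) = (1302 - 2041)/(1217 + 11) = -739/1228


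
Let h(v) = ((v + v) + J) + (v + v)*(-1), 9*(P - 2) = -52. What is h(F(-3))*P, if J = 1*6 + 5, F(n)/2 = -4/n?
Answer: -374/9 ≈ -41.556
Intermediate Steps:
F(n) = -8/n (F(n) = 2*(-4/n) = -8/n)
P = -34/9 (P = 2 + (1/9)*(-52) = 2 - 52/9 = -34/9 ≈ -3.7778)
J = 11 (J = 6 + 5 = 11)
h(v) = 11 (h(v) = ((v + v) + 11) + (v + v)*(-1) = (2*v + 11) + (2*v)*(-1) = (11 + 2*v) - 2*v = 11)
h(F(-3))*P = 11*(-34/9) = -374/9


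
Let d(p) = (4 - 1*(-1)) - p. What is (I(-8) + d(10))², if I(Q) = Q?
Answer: 169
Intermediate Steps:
d(p) = 5 - p (d(p) = (4 + 1) - p = 5 - p)
(I(-8) + d(10))² = (-8 + (5 - 1*10))² = (-8 + (5 - 10))² = (-8 - 5)² = (-13)² = 169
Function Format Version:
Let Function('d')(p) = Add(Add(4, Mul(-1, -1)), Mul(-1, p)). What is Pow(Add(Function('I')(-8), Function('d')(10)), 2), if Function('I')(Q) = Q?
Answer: 169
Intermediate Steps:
Function('d')(p) = Add(5, Mul(-1, p)) (Function('d')(p) = Add(Add(4, 1), Mul(-1, p)) = Add(5, Mul(-1, p)))
Pow(Add(Function('I')(-8), Function('d')(10)), 2) = Pow(Add(-8, Add(5, Mul(-1, 10))), 2) = Pow(Add(-8, Add(5, -10)), 2) = Pow(Add(-8, -5), 2) = Pow(-13, 2) = 169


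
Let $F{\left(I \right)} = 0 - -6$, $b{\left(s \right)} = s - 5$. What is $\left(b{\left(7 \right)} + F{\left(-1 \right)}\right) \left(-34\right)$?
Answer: $-272$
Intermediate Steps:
$b{\left(s \right)} = -5 + s$
$F{\left(I \right)} = 6$ ($F{\left(I \right)} = 0 + 6 = 6$)
$\left(b{\left(7 \right)} + F{\left(-1 \right)}\right) \left(-34\right) = \left(\left(-5 + 7\right) + 6\right) \left(-34\right) = \left(2 + 6\right) \left(-34\right) = 8 \left(-34\right) = -272$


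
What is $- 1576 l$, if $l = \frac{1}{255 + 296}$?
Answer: $- \frac{1576}{551} \approx -2.8603$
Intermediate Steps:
$l = \frac{1}{551} \approx 0.0018149$
$- 1576 l = \left(-1576\right) \frac{1}{551} = - \frac{1576}{551}$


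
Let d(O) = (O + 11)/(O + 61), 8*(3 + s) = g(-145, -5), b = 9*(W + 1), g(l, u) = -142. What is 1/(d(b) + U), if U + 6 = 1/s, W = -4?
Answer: -1411/9198 ≈ -0.15340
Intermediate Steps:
b = -27 (b = 9*(-4 + 1) = 9*(-3) = -27)
s = -83/4 (s = -3 + (⅛)*(-142) = -3 - 71/4 = -83/4 ≈ -20.750)
d(O) = (11 + O)/(61 + O)
U = -502/83 (U = -6 + 1/(-83/4) = -6 - 4/83 = -502/83 ≈ -6.0482)
1/(d(b) + U) = 1/((11 - 27)/(61 - 27) - 502/83) = 1/(-16/34 - 502/83) = 1/((1/34)*(-16) - 502/83) = 1/(-8/17 - 502/83) = 1/(-9198/1411) = -1411/9198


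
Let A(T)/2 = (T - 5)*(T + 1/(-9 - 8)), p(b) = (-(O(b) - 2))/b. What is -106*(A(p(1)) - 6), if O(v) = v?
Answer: 24380/17 ≈ 1434.1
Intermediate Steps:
p(b) = (2 - b)/b (p(b) = (-(b - 2))/b = (-(-2 + b))/b = (2 - b)/b)
A(T) = 2*(-5 + T)*(-1/17 + T) (A(T) = 2*((T - 5)*(T + 1/(-9 - 8))) = 2*((-5 + T)*(T + 1/(-17))) = 2*((-5 + T)*(T - 1/17)) = 2*((-5 + T)*(-1/17 + T)) = 2*(-5 + T)*(-1/17 + T))
-106*(A(p(1)) - 6) = -106*((10/17 + 2*((2 - 1*1)/1)**2 - 172*(2 - 1*1)/(17*1)) - 6) = -106*((10/17 + 2*(1*(2 - 1))**2 - 172*(2 - 1)/17) - 6) = -106*((10/17 + 2*(1*1)**2 - 172/17) - 6) = -106*((10/17 + 2*1**2 - 172/17*1) - 6) = -106*((10/17 + 2*1 - 172/17) - 6) = -106*((10/17 + 2 - 172/17) - 6) = -106*(-128/17 - 6) = -106*(-230/17) = 24380/17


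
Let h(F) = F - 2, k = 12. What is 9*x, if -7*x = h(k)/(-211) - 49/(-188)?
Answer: -76131/277676 ≈ -0.27417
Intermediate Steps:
h(F) = -2 + F
x = -8459/277676 (x = -((-2 + 12)/(-211) - 49/(-188))/7 = -(10*(-1/211) - 49*(-1/188))/7 = -(-10/211 + 49/188)/7 = -⅐*8459/39668 = -8459/277676 ≈ -0.030464)
9*x = 9*(-8459/277676) = -76131/277676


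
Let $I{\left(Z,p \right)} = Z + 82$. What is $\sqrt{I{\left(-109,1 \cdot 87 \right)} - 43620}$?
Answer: $i \sqrt{43647} \approx 208.92 i$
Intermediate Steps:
$I{\left(Z,p \right)} = 82 + Z$
$\sqrt{I{\left(-109,1 \cdot 87 \right)} - 43620} = \sqrt{\left(82 - 109\right) - 43620} = \sqrt{-27 - 43620} = \sqrt{-43647} = i \sqrt{43647}$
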